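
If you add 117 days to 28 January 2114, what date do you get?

May 25, 2114

Jan has 31 days: +4 → Feb 1, 2114 (113 left).
Feb has 28 days: +28 → Mar 1, 2114 (85 left).
Mar has 31 days: +31 → Apr 1, 2114 (54 left).
Apr has 30 days: +30 → May 1, 2114 (24 left).
+24 → May 25, 2114.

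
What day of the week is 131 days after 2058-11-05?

Sunday

First find the weekday of Nov 5, 2058. Doomsday rule: the anchor day for the 2000s is Tuesday. For year 58: 58÷12 = 4 r 10, and 10÷4 = 2, so 4+10+2 = 16.
Tuesday + 16 ≡ Thursday — that's 2058's doomsday.
In November the doomsday date is Nov 7.
Nov 5 is 2 days before Nov 7; 2 mod 7 = 2, so Thursday − 2 = Tuesday.
131 mod 7 = 5, so 131 days after a Tuesday is Tuesday + 5 = Sunday.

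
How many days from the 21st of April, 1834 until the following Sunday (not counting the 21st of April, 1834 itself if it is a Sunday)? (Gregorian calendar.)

Apr 21, 1834 is a Monday.
From Monday to the next Sunday is 6 days.

6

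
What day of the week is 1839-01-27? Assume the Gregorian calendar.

Sunday

January 1, 1839 is a Tuesday.
Jan 1, 1839 → Jan 27, 1839: 26 days.
Total: 26 days.
26 mod 7 = 5, so Tuesday + 5 = Sunday.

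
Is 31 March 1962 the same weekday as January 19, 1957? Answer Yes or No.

Yes

From Jan 19, 1957 to Mar 31, 1962 is 1897 days.
1897 mod 7 = 0, so they are the same weekday.
(Jan 19, 1957 is a Saturday; Mar 31, 1962 is a Saturday.)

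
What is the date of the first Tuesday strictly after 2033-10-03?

October 4, 2033

Oct 3, 2033 is a Monday.
From Monday to the next Tuesday is 1 day.
Oct 3, 2033 + 1 = Oct 4, 2033.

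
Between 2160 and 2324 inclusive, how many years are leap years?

40

Multiples of 4 in [2160,2324]: 42.
Of those, multiples of 100: 2 (not leap unless ÷400).
Multiples of 400: 0.
Leap years = 42 − 2 + 0 = 40.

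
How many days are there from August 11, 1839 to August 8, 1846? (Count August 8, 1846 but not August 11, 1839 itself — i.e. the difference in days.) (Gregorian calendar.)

Aug 11, 1839 → Aug 11, 1840: 366 days (Feb 29, 1840 is in that span).
Aug 11, 1840 → Aug 11, 1841: 365 days.
Aug 11, 1841 → Aug 11, 1842: 365 days.
Aug 11, 1842 → Aug 11, 1843: 365 days.
Aug 11, 1843 → Aug 11, 1844: 366 days (Feb 29, 1844 is in that span).
Aug 11, 1844 → Aug 11, 1845: 365 days.
Aug 11, 1845 → Sep 11, 1845: 31 days (August has 31).
Sep 11, 1845 → Oct 11, 1845: 30 days (September has 30).
Oct 11, 1845 → Nov 11, 1845: 31 days (October has 31).
Nov 11, 1845 → Dec 11, 1845: 30 days (November has 30).
Dec 11, 1845 → Jan 11, 1846: 31 days (December has 31).
Jan 11, 1846 → Feb 11, 1846: 31 days (January has 31).
Feb 11, 1846 → Mar 11, 1846: 28 days (February has 28).
Mar 11, 1846 → Apr 11, 1846: 31 days (March has 31).
Apr 11, 1846 → May 11, 1846: 30 days (April has 30).
May 11, 1846 → Jun 11, 1846: 31 days (May has 31).
Jun 11, 1846 → Jul 11, 1846: 30 days (June has 30).
Jul 11, 1846 → Aug 8, 1846: 28 days.
Total: 2554 days.

2554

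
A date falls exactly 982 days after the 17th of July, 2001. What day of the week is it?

Thursday

First find the weekday of Jul 17, 2001. Doomsday rule: the anchor day for the 2000s is Tuesday. For year 01: 1÷12 = 0 r 1, and 1÷4 = 0, so 0+1+0 = 1.
Tuesday + 1 ≡ Wednesday — that's 2001's doomsday.
In July the doomsday date is Jul 11.
Jul 17 is 6 days after Jul 11; 6 mod 7 = 6, so Wednesday + 6 = Tuesday.
982 mod 7 = 2, so 982 days after a Tuesday is Tuesday + 2 = Thursday.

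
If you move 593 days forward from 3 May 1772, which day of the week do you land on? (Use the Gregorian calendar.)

First find the weekday of May 3, 1772. Doomsday rule: the anchor day for the 1700s is Sunday. For year 72: 72÷12 = 6 r 0, and 0÷4 = 0, so 6+0+0 = 6.
Sunday + 6 ≡ Saturday — that's 1772's doomsday.
In May the doomsday date is May 9.
May 3 is 6 days before May 9; 6 mod 7 = 6, so Saturday − 6 = Sunday.
593 mod 7 = 5, so 593 days after a Sunday is Sunday + 5 = Friday.

Friday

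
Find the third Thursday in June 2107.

June 16, 2107

June 1, 2107 is a Wednesday.
The first Thursday is therefore June 2 (1 days later).
The third Thursday is 2 + 2×7 = June 16.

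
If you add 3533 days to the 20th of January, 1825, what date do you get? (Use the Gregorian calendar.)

September 23, 1834

+365 (one year) → Jan 20, 1826 (3168 left).
+365 (one year) → Jan 20, 1827 (2803 left).
+365 (one year) → Jan 20, 1828 (2438 left).
+366 (one year; includes Feb 29, 1828) → Jan 20, 1829 (2072 left).
+365 (one year) → Jan 20, 1830 (1707 left).
+365 (one year) → Jan 20, 1831 (1342 left).
+365 (one year) → Jan 20, 1832 (977 left).
+366 (one year; includes Feb 29, 1832) → Jan 20, 1833 (611 left).
+365 (one year) → Jan 20, 1834 (246 left).
Jan has 31 days: +12 → Feb 1, 1834 (234 left).
Feb has 28 days: +28 → Mar 1, 1834 (206 left).
Mar has 31 days: +31 → Apr 1, 1834 (175 left).
Apr has 30 days: +30 → May 1, 1834 (145 left).
May has 31 days: +31 → Jun 1, 1834 (114 left).
Jun has 30 days: +30 → Jul 1, 1834 (84 left).
Jul has 31 days: +31 → Aug 1, 1834 (53 left).
Aug has 31 days: +31 → Sep 1, 1834 (22 left).
+22 → Sep 23, 1834.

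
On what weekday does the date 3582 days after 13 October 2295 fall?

Friday

First find the weekday of Oct 13, 2295. Doomsday rule: the anchor day for the 2200s is Friday. For year 95: 95÷12 = 7 r 11, and 11÷4 = 2, so 7+11+2 = 20.
Friday + 20 ≡ Thursday — that's 2295's doomsday.
In October the doomsday date is Oct 10.
Oct 13 is 3 days after Oct 10; 3 mod 7 = 3, so Thursday + 3 = Sunday.
3582 mod 7 = 5, so 3582 days after a Sunday is Sunday + 5 = Friday.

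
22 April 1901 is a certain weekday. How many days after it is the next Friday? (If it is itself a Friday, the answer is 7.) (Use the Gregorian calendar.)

Apr 22, 1901 is a Monday.
From Monday to the next Friday is 4 days.

4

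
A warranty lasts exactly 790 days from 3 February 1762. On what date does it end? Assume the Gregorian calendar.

April 3, 1764

+365 (one year) → Feb 3, 1763 (425 left).
+365 (one year) → Feb 3, 1764 (60 left).
Feb has 29 days: +27 → Mar 1, 1764 (33 left).
Mar has 31 days: +31 → Apr 1, 1764 (2 left).
+2 → Apr 3, 1764.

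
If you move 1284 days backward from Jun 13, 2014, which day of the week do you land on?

Jun 13, 2014 is a Friday.
1284 mod 7 = 3, so 1284 days before a Friday is Friday − 3 = Tuesday.

Tuesday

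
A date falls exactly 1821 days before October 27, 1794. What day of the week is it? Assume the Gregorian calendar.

Sunday

First find the weekday of Oct 27, 1794. Doomsday rule: the anchor day for the 1700s is Sunday. For year 94: 94÷12 = 7 r 10, and 10÷4 = 2, so 7+10+2 = 19.
Sunday + 19 ≡ Friday — that's 1794's doomsday.
In October the doomsday date is Oct 10.
Oct 27 is 17 days after Oct 10; 17 mod 7 = 3, so Friday + 3 = Monday.
1821 mod 7 = 1, so 1821 days before a Monday is Monday − 1 = Sunday.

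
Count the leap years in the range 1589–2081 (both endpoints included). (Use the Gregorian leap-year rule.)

120

Multiples of 4 in [1589,2081]: 123.
Of those, multiples of 100: 5 (not leap unless ÷400).
Multiples of 400: 2.
Leap years = 123 − 5 + 2 = 120.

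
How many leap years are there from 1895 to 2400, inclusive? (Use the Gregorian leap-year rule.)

Multiples of 4 in [1895,2400]: 127.
Of those, multiples of 100: 6 (not leap unless ÷400).
Multiples of 400: 2.
Leap years = 127 − 6 + 2 = 123.

123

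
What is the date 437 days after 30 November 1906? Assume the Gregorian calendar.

February 10, 1908

+365 (one year) → Nov 30, 1907 (72 left).
Nov has 30 days: +1 → Dec 1, 1907 (71 left).
Dec has 31 days: +31 → Jan 1, 1908 (40 left).
Jan has 31 days: +31 → Feb 1, 1908 (9 left).
+9 → Feb 10, 1908.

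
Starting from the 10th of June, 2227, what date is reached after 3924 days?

March 8, 2238

+366 (one year; includes Feb 29, 2228) → Jun 10, 2228 (3558 left).
+365 (one year) → Jun 10, 2229 (3193 left).
+365 (one year) → Jun 10, 2230 (2828 left).
+365 (one year) → Jun 10, 2231 (2463 left).
+366 (one year; includes Feb 29, 2232) → Jun 10, 2232 (2097 left).
+365 (one year) → Jun 10, 2233 (1732 left).
+365 (one year) → Jun 10, 2234 (1367 left).
+365 (one year) → Jun 10, 2235 (1002 left).
+366 (one year; includes Feb 29, 2236) → Jun 10, 2236 (636 left).
+365 (one year) → Jun 10, 2237 (271 left).
Jun has 30 days: +21 → Jul 1, 2237 (250 left).
Jul has 31 days: +31 → Aug 1, 2237 (219 left).
Aug has 31 days: +31 → Sep 1, 2237 (188 left).
Sep has 30 days: +30 → Oct 1, 2237 (158 left).
Oct has 31 days: +31 → Nov 1, 2237 (127 left).
Nov has 30 days: +30 → Dec 1, 2237 (97 left).
Dec has 31 days: +31 → Jan 1, 2238 (66 left).
Jan has 31 days: +31 → Feb 1, 2238 (35 left).
Feb has 28 days: +28 → Mar 1, 2238 (7 left).
+7 → Mar 8, 2238.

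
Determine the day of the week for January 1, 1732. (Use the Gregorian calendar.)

Tuesday

Doomsday rule: the anchor day for the 1700s is Sunday. For year 32: 32÷12 = 2 r 8, and 8÷4 = 2, so 2+8+2 = 12.
Sunday + 12 ≡ Friday — that's 1732's doomsday.
In January the doomsday date is Jan 4 (1732 is a leap year (divisible by 4)).
Jan 1 is 3 days before Jan 4; 3 mod 7 = 3, so Friday − 3 = Tuesday.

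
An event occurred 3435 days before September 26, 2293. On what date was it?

May 1, 2284

−365 (one year) → Sep 26, 2292 (3070 left).
−366 (one year; includes Feb 29, 2292) → Sep 26, 2291 (2704 left).
−365 (one year) → Sep 26, 2290 (2339 left).
−365 (one year) → Sep 26, 2289 (1974 left).
−365 (one year) → Sep 26, 2288 (1609 left).
−366 (one year; includes Feb 29, 2288) → Sep 26, 2287 (1243 left).
−365 (one year) → Sep 26, 2286 (878 left).
−365 (one year) → Sep 26, 2285 (513 left).
−365 (one year) → Sep 26, 2284 (148 left).
−26 → Aug 31, 2284 (end of Aug, 31 days; 122 left).
−31 → Jul 31, 2284 (end of Jul, 31 days; 91 left).
−31 → Jun 30, 2284 (end of Jun, 30 days; 60 left).
−30 → May 31, 2284 (end of May, 31 days; 30 left).
−30 → May 1, 2284.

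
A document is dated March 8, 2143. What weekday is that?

Doomsday rule: the anchor day for the 2100s is Sunday. For year 43: 43÷12 = 3 r 7, and 7÷4 = 1, so 3+7+1 = 11.
Sunday + 11 ≡ Thursday — that's 2143's doomsday.
In March the doomsday date is Mar 14.
Mar 8 is 6 days before Mar 14; 6 mod 7 = 6, so Thursday − 6 = Friday.

Friday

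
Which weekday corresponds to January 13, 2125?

Saturday

Doomsday rule: the anchor day for the 2100s is Sunday. For year 25: 25÷12 = 2 r 1, and 1÷4 = 0, so 2+1+0 = 3.
Sunday + 3 ≡ Wednesday — that's 2125's doomsday.
In January the doomsday date is Jan 3 (2125 is not a leap year).
Jan 13 is 10 days after Jan 3; 10 mod 7 = 3, so Wednesday + 3 = Saturday.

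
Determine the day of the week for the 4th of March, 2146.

Doomsday rule: the anchor day for the 2100s is Sunday. For year 46: 46÷12 = 3 r 10, and 10÷4 = 2, so 3+10+2 = 15.
Sunday + 15 ≡ Monday — that's 2146's doomsday.
In March the doomsday date is Mar 14.
Mar 4 is 10 days before Mar 14; 10 mod 7 = 3, so Monday − 3 = Friday.

Friday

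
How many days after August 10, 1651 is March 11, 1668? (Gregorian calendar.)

6058

Aug 10, 1651 → Aug 10, 1652: 366 days (Feb 29, 1652 is in that span).
Aug 10, 1652 → Aug 10, 1653: 365 days.
Aug 10, 1653 → Aug 10, 1654: 365 days.
Aug 10, 1654 → Aug 10, 1655: 365 days.
Aug 10, 1655 → Aug 10, 1656: 366 days (Feb 29, 1656 is in that span).
Aug 10, 1656 → Aug 10, 1657: 365 days.
Aug 10, 1657 → Aug 10, 1658: 365 days.
Aug 10, 1658 → Aug 10, 1659: 365 days.
Aug 10, 1659 → Aug 10, 1660: 366 days (Feb 29, 1660 is in that span).
Aug 10, 1660 → Aug 10, 1661: 365 days.
Aug 10, 1661 → Aug 10, 1662: 365 days.
Aug 10, 1662 → Aug 10, 1663: 365 days.
Aug 10, 1663 → Aug 10, 1664: 366 days (Feb 29, 1664 is in that span).
Aug 10, 1664 → Aug 10, 1665: 365 days.
Aug 10, 1665 → Aug 10, 1666: 365 days.
Aug 10, 1666 → Aug 10, 1667: 365 days.
Aug 10, 1667 → Sep 10, 1667: 31 days (August has 31).
Sep 10, 1667 → Oct 10, 1667: 30 days (September has 30).
Oct 10, 1667 → Nov 10, 1667: 31 days (October has 31).
Nov 10, 1667 → Dec 10, 1667: 30 days (November has 30).
Dec 10, 1667 → Jan 10, 1668: 31 days (December has 31).
Jan 10, 1668 → Feb 10, 1668: 31 days (January has 31).
Feb 10, 1668 → Mar 10, 1668: 29 days (February has 29).
Mar 10, 1668 → Mar 11, 1668: 1 days.
Total: 6058 days.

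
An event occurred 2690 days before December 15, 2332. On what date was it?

−366 (one year; includes Feb 29, 2332) → Dec 15, 2331 (2324 left).
−365 (one year) → Dec 15, 2330 (1959 left).
−365 (one year) → Dec 15, 2329 (1594 left).
−365 (one year) → Dec 15, 2328 (1229 left).
−366 (one year; includes Feb 29, 2328) → Dec 15, 2327 (863 left).
−365 (one year) → Dec 15, 2326 (498 left).
−365 (one year) → Dec 15, 2325 (133 left).
−15 → Nov 30, 2325 (end of Nov, 30 days; 118 left).
−30 → Oct 31, 2325 (end of Oct, 31 days; 88 left).
−31 → Sep 30, 2325 (end of Sep, 30 days; 57 left).
−30 → Aug 31, 2325 (end of Aug, 31 days; 27 left).
−27 → Aug 4, 2325.

August 4, 2325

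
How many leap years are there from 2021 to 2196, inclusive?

Multiples of 4 in [2021,2196]: 44.
Of those, multiples of 100: 1 (not leap unless ÷400).
Multiples of 400: 0.
Leap years = 44 − 1 + 0 = 43.

43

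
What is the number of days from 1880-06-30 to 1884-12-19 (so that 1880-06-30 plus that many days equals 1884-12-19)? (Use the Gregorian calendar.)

Jun 30, 1880 → Jun 30, 1881: 365 days.
Jun 30, 1881 → Jun 30, 1882: 365 days.
Jun 30, 1882 → Jun 30, 1883: 365 days.
Jun 30, 1883 → Jun 30, 1884: 366 days (Feb 29, 1884 is in that span).
Jun 30, 1884 → Jul 30, 1884: 30 days (June has 30).
Jul 30, 1884 → Aug 30, 1884: 31 days (July has 31).
Aug 30, 1884 → Sep 30, 1884: 31 days (August has 31).
Sep 30, 1884 → Oct 30, 1884: 30 days (September has 30).
Oct 30, 1884 → Nov 30, 1884: 31 days (October has 31).
Nov 30, 1884 → Dec 19, 1884: 19 days.
Total: 1633 days.

1633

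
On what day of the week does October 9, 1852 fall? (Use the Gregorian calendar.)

Doomsday rule: the anchor day for the 1800s is Friday. For year 52: 52÷12 = 4 r 4, and 4÷4 = 1, so 4+4+1 = 9.
Friday + 9 ≡ Sunday — that's 1852's doomsday.
In October the doomsday date is Oct 10.
Oct 9 is 1 day before Oct 10; 1 mod 7 = 1, so Sunday − 1 = Saturday.

Saturday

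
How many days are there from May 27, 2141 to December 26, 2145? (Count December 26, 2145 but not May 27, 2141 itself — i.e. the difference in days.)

May 27, 2141 → May 27, 2142: 365 days.
May 27, 2142 → May 27, 2143: 365 days.
May 27, 2143 → May 27, 2144: 366 days (Feb 29, 2144 is in that span).
May 27, 2144 → May 27, 2145: 365 days.
May 27, 2145 → Jun 27, 2145: 31 days (May has 31).
Jun 27, 2145 → Jul 27, 2145: 30 days (June has 30).
Jul 27, 2145 → Aug 27, 2145: 31 days (July has 31).
Aug 27, 2145 → Sep 27, 2145: 31 days (August has 31).
Sep 27, 2145 → Oct 27, 2145: 30 days (September has 30).
Oct 27, 2145 → Nov 27, 2145: 31 days (October has 31).
Nov 27, 2145 → Dec 26, 2145: 29 days.
Total: 1674 days.

1674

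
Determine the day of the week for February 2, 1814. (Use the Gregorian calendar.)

Doomsday rule: the anchor day for the 1800s is Friday. For year 14: 14÷12 = 1 r 2, and 2÷4 = 0, so 1+2+0 = 3.
Friday + 3 ≡ Monday — that's 1814's doomsday.
In February the doomsday date is Feb 28 (1814 is not a leap year).
Feb 2 is 26 days before Feb 28; 26 mod 7 = 5, so Monday − 5 = Wednesday.

Wednesday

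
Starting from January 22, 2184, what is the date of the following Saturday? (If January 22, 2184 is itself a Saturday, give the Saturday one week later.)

Jan 22, 2184 is a Thursday.
From Thursday to the next Saturday is 2 days.
Jan 22, 2184 + 2 = Jan 24, 2184.

January 24, 2184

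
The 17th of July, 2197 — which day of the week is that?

Doomsday rule: the anchor day for the 2100s is Sunday. For year 97: 97÷12 = 8 r 1, and 1÷4 = 0, so 8+1+0 = 9.
Sunday + 9 ≡ Tuesday — that's 2197's doomsday.
In July the doomsday date is Jul 11.
Jul 17 is 6 days after Jul 11; 6 mod 7 = 6, so Tuesday + 6 = Monday.

Monday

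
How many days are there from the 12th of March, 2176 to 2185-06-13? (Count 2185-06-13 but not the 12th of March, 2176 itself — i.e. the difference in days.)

3380

Mar 12, 2176 → Mar 12, 2177: 365 days.
Mar 12, 2177 → Mar 12, 2178: 365 days.
Mar 12, 2178 → Mar 12, 2179: 365 days.
Mar 12, 2179 → Mar 12, 2180: 366 days (Feb 29, 2180 is in that span).
Mar 12, 2180 → Mar 12, 2181: 365 days.
Mar 12, 2181 → Mar 12, 2182: 365 days.
Mar 12, 2182 → Mar 12, 2183: 365 days.
Mar 12, 2183 → Mar 12, 2184: 366 days (Feb 29, 2184 is in that span).
Mar 12, 2184 → Mar 12, 2185: 365 days.
Mar 12, 2185 → Apr 12, 2185: 31 days (March has 31).
Apr 12, 2185 → May 12, 2185: 30 days (April has 30).
May 12, 2185 → Jun 12, 2185: 31 days (May has 31).
Jun 12, 2185 → Jun 13, 2185: 1 days.
Total: 3380 days.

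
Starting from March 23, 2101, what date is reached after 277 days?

December 25, 2101

Mar has 31 days: +9 → Apr 1, 2101 (268 left).
Apr has 30 days: +30 → May 1, 2101 (238 left).
May has 31 days: +31 → Jun 1, 2101 (207 left).
Jun has 30 days: +30 → Jul 1, 2101 (177 left).
Jul has 31 days: +31 → Aug 1, 2101 (146 left).
Aug has 31 days: +31 → Sep 1, 2101 (115 left).
Sep has 30 days: +30 → Oct 1, 2101 (85 left).
Oct has 31 days: +31 → Nov 1, 2101 (54 left).
Nov has 30 days: +30 → Dec 1, 2101 (24 left).
+24 → Dec 25, 2101.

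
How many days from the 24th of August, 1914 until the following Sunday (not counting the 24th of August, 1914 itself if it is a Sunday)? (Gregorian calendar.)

6

Aug 24, 1914 is a Monday.
From Monday to the next Sunday is 6 days.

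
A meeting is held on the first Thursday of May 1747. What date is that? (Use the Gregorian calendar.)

May 4, 1747

May 1, 1747 is a Monday.
The first Thursday is therefore May 4 (3 days later).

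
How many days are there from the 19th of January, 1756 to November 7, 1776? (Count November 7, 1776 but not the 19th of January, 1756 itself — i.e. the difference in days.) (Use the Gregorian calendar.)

Jan 19, 1756 → Jan 19, 1757: 366 days (Feb 29, 1756 is in that span).
Jan 19, 1757 → Jan 19, 1758: 365 days.
Jan 19, 1758 → Jan 19, 1759: 365 days.
Jan 19, 1759 → Jan 19, 1760: 365 days.
Jan 19, 1760 → Jan 19, 1761: 366 days (Feb 29, 1760 is in that span).
Jan 19, 1761 → Jan 19, 1762: 365 days.
Jan 19, 1762 → Jan 19, 1763: 365 days.
Jan 19, 1763 → Jan 19, 1764: 365 days.
Jan 19, 1764 → Jan 19, 1765: 366 days (Feb 29, 1764 is in that span).
Jan 19, 1765 → Jan 19, 1766: 365 days.
Jan 19, 1766 → Jan 19, 1767: 365 days.
Jan 19, 1767 → Jan 19, 1768: 365 days.
Jan 19, 1768 → Jan 19, 1769: 366 days (Feb 29, 1768 is in that span).
Jan 19, 1769 → Jan 19, 1770: 365 days.
Jan 19, 1770 → Jan 19, 1771: 365 days.
Jan 19, 1771 → Jan 19, 1772: 365 days.
Jan 19, 1772 → Jan 19, 1773: 366 days (Feb 29, 1772 is in that span).
Jan 19, 1773 → Jan 19, 1774: 365 days.
Jan 19, 1774 → Jan 19, 1775: 365 days.
Jan 19, 1775 → Jan 19, 1776: 365 days.
Jan 19, 1776 → Feb 19, 1776: 31 days (January has 31).
Feb 19, 1776 → Mar 19, 1776: 29 days (February has 29).
Mar 19, 1776 → Apr 19, 1776: 31 days (March has 31).
Apr 19, 1776 → May 19, 1776: 30 days (April has 30).
May 19, 1776 → Jun 19, 1776: 31 days (May has 31).
Jun 19, 1776 → Jul 19, 1776: 30 days (June has 30).
Jul 19, 1776 → Aug 19, 1776: 31 days (July has 31).
Aug 19, 1776 → Sep 19, 1776: 31 days (August has 31).
Sep 19, 1776 → Oct 19, 1776: 30 days (September has 30).
Oct 19, 1776 → Nov 7, 1776: 19 days.
Total: 7598 days.

7598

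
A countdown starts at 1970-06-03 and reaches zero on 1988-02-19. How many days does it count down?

Jun 3, 1970 → Jun 3, 1971: 365 days.
Jun 3, 1971 → Jun 3, 1972: 366 days (Feb 29, 1972 is in that span).
Jun 3, 1972 → Jun 3, 1973: 365 days.
Jun 3, 1973 → Jun 3, 1974: 365 days.
Jun 3, 1974 → Jun 3, 1975: 365 days.
Jun 3, 1975 → Jun 3, 1976: 366 days (Feb 29, 1976 is in that span).
Jun 3, 1976 → Jun 3, 1977: 365 days.
Jun 3, 1977 → Jun 3, 1978: 365 days.
Jun 3, 1978 → Jun 3, 1979: 365 days.
Jun 3, 1979 → Jun 3, 1980: 366 days (Feb 29, 1980 is in that span).
Jun 3, 1980 → Jun 3, 1981: 365 days.
Jun 3, 1981 → Jun 3, 1982: 365 days.
Jun 3, 1982 → Jun 3, 1983: 365 days.
Jun 3, 1983 → Jun 3, 1984: 366 days (Feb 29, 1984 is in that span).
Jun 3, 1984 → Jun 3, 1985: 365 days.
Jun 3, 1985 → Jun 3, 1986: 365 days.
Jun 3, 1986 → Jun 3, 1987: 365 days.
Jun 3, 1987 → Jul 3, 1987: 30 days (June has 30).
Jul 3, 1987 → Aug 3, 1987: 31 days (July has 31).
Aug 3, 1987 → Sep 3, 1987: 31 days (August has 31).
Sep 3, 1987 → Oct 3, 1987: 30 days (September has 30).
Oct 3, 1987 → Nov 3, 1987: 31 days (October has 31).
Nov 3, 1987 → Dec 3, 1987: 30 days (November has 30).
Dec 3, 1987 → Jan 3, 1988: 31 days (December has 31).
Jan 3, 1988 → Feb 3, 1988: 31 days (January has 31).
Feb 3, 1988 → Feb 19, 1988: 16 days.
Total: 6470 days.

6470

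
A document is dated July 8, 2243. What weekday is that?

Saturday

Doomsday rule: the anchor day for the 2200s is Friday. For year 43: 43÷12 = 3 r 7, and 7÷4 = 1, so 3+7+1 = 11.
Friday + 11 ≡ Tuesday — that's 2243's doomsday.
In July the doomsday date is Jul 11.
Jul 8 is 3 days before Jul 11; 3 mod 7 = 3, so Tuesday − 3 = Saturday.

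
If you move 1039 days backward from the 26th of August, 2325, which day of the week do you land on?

First find the weekday of Aug 26, 2325. Doomsday rule: the anchor day for the 2300s is Wednesday. For year 25: 25÷12 = 2 r 1, and 1÷4 = 0, so 2+1+0 = 3.
Wednesday + 3 ≡ Saturday — that's 2325's doomsday.
In August the doomsday date is Aug 8.
Aug 26 is 18 days after Aug 8; 18 mod 7 = 4, so Saturday + 4 = Wednesday.
1039 mod 7 = 3, so 1039 days before a Wednesday is Wednesday − 3 = Sunday.

Sunday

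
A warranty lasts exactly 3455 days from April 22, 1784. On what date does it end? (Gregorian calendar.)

October 7, 1793

+365 (one year) → Apr 22, 1785 (3090 left).
+365 (one year) → Apr 22, 1786 (2725 left).
+365 (one year) → Apr 22, 1787 (2360 left).
+366 (one year; includes Feb 29, 1788) → Apr 22, 1788 (1994 left).
+365 (one year) → Apr 22, 1789 (1629 left).
+365 (one year) → Apr 22, 1790 (1264 left).
+365 (one year) → Apr 22, 1791 (899 left).
+366 (one year; includes Feb 29, 1792) → Apr 22, 1792 (533 left).
+365 (one year) → Apr 22, 1793 (168 left).
Apr has 30 days: +9 → May 1, 1793 (159 left).
May has 31 days: +31 → Jun 1, 1793 (128 left).
Jun has 30 days: +30 → Jul 1, 1793 (98 left).
Jul has 31 days: +31 → Aug 1, 1793 (67 left).
Aug has 31 days: +31 → Sep 1, 1793 (36 left).
Sep has 30 days: +30 → Oct 1, 1793 (6 left).
+6 → Oct 7, 1793.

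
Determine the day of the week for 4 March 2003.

Tuesday

Doomsday rule: the anchor day for the 2000s is Tuesday. For year 03: 3÷12 = 0 r 3, and 3÷4 = 0, so 0+3+0 = 3.
Tuesday + 3 ≡ Friday — that's 2003's doomsday.
In March the doomsday date is Mar 14.
Mar 4 is 10 days before Mar 14; 10 mod 7 = 3, so Friday − 3 = Tuesday.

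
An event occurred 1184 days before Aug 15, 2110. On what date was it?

May 19, 2107

−365 (one year) → Aug 15, 2109 (819 left).
−365 (one year) → Aug 15, 2108 (454 left).
−366 (one year; includes Feb 29, 2108) → Aug 15, 2107 (88 left).
−15 → Jul 31, 2107 (end of Jul, 31 days; 73 left).
−31 → Jun 30, 2107 (end of Jun, 30 days; 42 left).
−30 → May 31, 2107 (end of May, 31 days; 12 left).
−12 → May 19, 2107.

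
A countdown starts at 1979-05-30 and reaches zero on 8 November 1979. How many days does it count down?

162

May 30, 1979 → Jun 30, 1979: 31 days (May has 31).
Jun 30, 1979 → Jul 30, 1979: 30 days (June has 30).
Jul 30, 1979 → Aug 30, 1979: 31 days (July has 31).
Aug 30, 1979 → Sep 30, 1979: 31 days (August has 31).
Sep 30, 1979 → Oct 30, 1979: 30 days (September has 30).
Oct 30, 1979 → Nov 8, 1979: 9 days.
Total: 162 days.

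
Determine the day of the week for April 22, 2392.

Wednesday

Doomsday rule: the anchor day for the 2300s is Wednesday. For year 92: 92÷12 = 7 r 8, and 8÷4 = 2, so 7+8+2 = 17.
Wednesday + 17 ≡ Saturday — that's 2392's doomsday.
In April the doomsday date is Apr 4.
Apr 22 is 18 days after Apr 4; 18 mod 7 = 4, so Saturday + 4 = Wednesday.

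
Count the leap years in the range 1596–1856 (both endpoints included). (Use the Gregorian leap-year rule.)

Multiples of 4 in [1596,1856]: 66.
Of those, multiples of 100: 3 (not leap unless ÷400).
Multiples of 400: 1.
Leap years = 66 − 3 + 1 = 64.

64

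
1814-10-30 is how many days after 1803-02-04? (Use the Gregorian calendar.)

4286

Feb 4, 1803 → Feb 4, 1804: 365 days.
Feb 4, 1804 → Feb 4, 1805: 366 days (Feb 29, 1804 is in that span).
Feb 4, 1805 → Feb 4, 1806: 365 days.
Feb 4, 1806 → Feb 4, 1807: 365 days.
Feb 4, 1807 → Feb 4, 1808: 365 days.
Feb 4, 1808 → Feb 4, 1809: 366 days (Feb 29, 1808 is in that span).
Feb 4, 1809 → Feb 4, 1810: 365 days.
Feb 4, 1810 → Feb 4, 1811: 365 days.
Feb 4, 1811 → Feb 4, 1812: 365 days.
Feb 4, 1812 → Feb 4, 1813: 366 days (Feb 29, 1812 is in that span).
Feb 4, 1813 → Feb 4, 1814: 365 days.
Feb 4, 1814 → Mar 4, 1814: 28 days (February has 28).
Mar 4, 1814 → Apr 4, 1814: 31 days (March has 31).
Apr 4, 1814 → May 4, 1814: 30 days (April has 30).
May 4, 1814 → Jun 4, 1814: 31 days (May has 31).
Jun 4, 1814 → Jul 4, 1814: 30 days (June has 30).
Jul 4, 1814 → Aug 4, 1814: 31 days (July has 31).
Aug 4, 1814 → Sep 4, 1814: 31 days (August has 31).
Sep 4, 1814 → Oct 4, 1814: 30 days (September has 30).
Oct 4, 1814 → Oct 30, 1814: 26 days.
Total: 4286 days.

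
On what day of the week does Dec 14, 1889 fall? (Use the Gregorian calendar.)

January 1, 1889 is a Tuesday.
Jan 1, 1889 → Feb 1, 1889: 31 days (January has 31).
Feb 1, 1889 → Mar 1, 1889: 28 days (February has 28).
Mar 1, 1889 → Apr 1, 1889: 31 days (March has 31).
Apr 1, 1889 → May 1, 1889: 30 days (April has 30).
May 1, 1889 → Jun 1, 1889: 31 days (May has 31).
Jun 1, 1889 → Jul 1, 1889: 30 days (June has 30).
Jul 1, 1889 → Aug 1, 1889: 31 days (July has 31).
Aug 1, 1889 → Sep 1, 1889: 31 days (August has 31).
Sep 1, 1889 → Oct 1, 1889: 30 days (September has 30).
Oct 1, 1889 → Nov 1, 1889: 31 days (October has 31).
Nov 1, 1889 → Dec 1, 1889: 30 days (November has 30).
Dec 1, 1889 → Dec 14, 1889: 13 days.
Total: 347 days.
347 mod 7 = 4, so Tuesday + 4 = Saturday.

Saturday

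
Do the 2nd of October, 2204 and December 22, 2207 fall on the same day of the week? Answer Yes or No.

Yes

From Oct 2, 2204 to Dec 22, 2207 is 1176 days.
1176 mod 7 = 0, so they are the same weekday.
(Oct 2, 2204 is a Tuesday; Dec 22, 2207 is a Tuesday.)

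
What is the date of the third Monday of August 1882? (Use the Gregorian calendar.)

August 21, 1882

August 1, 1882 is a Tuesday.
The first Monday is therefore August 7 (6 days later).
The third Monday is 7 + 2×7 = August 21.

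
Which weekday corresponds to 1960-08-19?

Friday

Doomsday rule: the anchor day for the 1900s is Wednesday. For year 60: 60÷12 = 5 r 0, and 0÷4 = 0, so 5+0+0 = 5.
Wednesday + 5 ≡ Monday — that's 1960's doomsday.
In August the doomsday date is Aug 8.
Aug 19 is 11 days after Aug 8; 11 mod 7 = 4, so Monday + 4 = Friday.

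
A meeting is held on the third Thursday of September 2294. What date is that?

September 20, 2294

September 1, 2294 is a Saturday.
The first Thursday is therefore September 6 (5 days later).
The third Thursday is 6 + 2×7 = September 20.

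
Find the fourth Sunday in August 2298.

August 1, 2298 is a Monday.
The first Sunday is therefore August 7 (6 days later).
The fourth Sunday is 7 + 3×7 = August 28.

August 28, 2298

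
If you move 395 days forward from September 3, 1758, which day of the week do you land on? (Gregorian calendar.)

First find the weekday of Sep 3, 1758. Doomsday rule: the anchor day for the 1700s is Sunday. For year 58: 58÷12 = 4 r 10, and 10÷4 = 2, so 4+10+2 = 16.
Sunday + 16 ≡ Tuesday — that's 1758's doomsday.
In September the doomsday date is Sep 5.
Sep 3 is 2 days before Sep 5; 2 mod 7 = 2, so Tuesday − 2 = Sunday.
395 mod 7 = 3, so 395 days after a Sunday is Sunday + 3 = Wednesday.

Wednesday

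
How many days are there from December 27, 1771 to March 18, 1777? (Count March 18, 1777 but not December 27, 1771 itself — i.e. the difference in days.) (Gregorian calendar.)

Dec 27, 1771 → Dec 27, 1772: 366 days (Feb 29, 1772 is in that span).
Dec 27, 1772 → Dec 27, 1773: 365 days.
Dec 27, 1773 → Dec 27, 1774: 365 days.
Dec 27, 1774 → Dec 27, 1775: 365 days.
Dec 27, 1775 → Dec 27, 1776: 366 days (Feb 29, 1776 is in that span).
Dec 27, 1776 → Jan 27, 1777: 31 days (December has 31).
Jan 27, 1777 → Feb 27, 1777: 31 days (January has 31).
Feb 27, 1777 → Mar 18, 1777: 19 days.
Total: 1908 days.

1908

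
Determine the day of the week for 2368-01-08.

Monday

Doomsday rule: the anchor day for the 2300s is Wednesday. For year 68: 68÷12 = 5 r 8, and 8÷4 = 2, so 5+8+2 = 15.
Wednesday + 15 ≡ Thursday — that's 2368's doomsday.
In January the doomsday date is Jan 4 (2368 is a leap year (divisible by 4)).
Jan 8 is 4 days after Jan 4; 4 mod 7 = 4, so Thursday + 4 = Monday.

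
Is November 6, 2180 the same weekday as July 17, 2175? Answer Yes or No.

From Jul 17, 2175 to Nov 6, 2180 is 1939 days.
1939 mod 7 = 0, so they are the same weekday.
(Jul 17, 2175 is a Monday; Nov 6, 2180 is a Monday.)

Yes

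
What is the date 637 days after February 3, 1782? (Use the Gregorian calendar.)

+365 (one year) → Feb 3, 1783 (272 left).
Feb has 28 days: +26 → Mar 1, 1783 (246 left).
Mar has 31 days: +31 → Apr 1, 1783 (215 left).
Apr has 30 days: +30 → May 1, 1783 (185 left).
May has 31 days: +31 → Jun 1, 1783 (154 left).
Jun has 30 days: +30 → Jul 1, 1783 (124 left).
Jul has 31 days: +31 → Aug 1, 1783 (93 left).
Aug has 31 days: +31 → Sep 1, 1783 (62 left).
Sep has 30 days: +30 → Oct 1, 1783 (32 left).
Oct has 31 days: +31 → Nov 1, 1783 (1 left).
+1 → Nov 2, 1783.

November 2, 1783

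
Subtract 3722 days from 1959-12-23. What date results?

−365 (one year) → Dec 23, 1958 (3357 left).
−365 (one year) → Dec 23, 1957 (2992 left).
−365 (one year) → Dec 23, 1956 (2627 left).
−366 (one year; includes Feb 29, 1956) → Dec 23, 1955 (2261 left).
−365 (one year) → Dec 23, 1954 (1896 left).
−365 (one year) → Dec 23, 1953 (1531 left).
−365 (one year) → Dec 23, 1952 (1166 left).
−366 (one year; includes Feb 29, 1952) → Dec 23, 1951 (800 left).
−365 (one year) → Dec 23, 1950 (435 left).
−365 (one year) → Dec 23, 1949 (70 left).
−23 → Nov 30, 1949 (end of Nov, 30 days; 47 left).
−30 → Oct 31, 1949 (end of Oct, 31 days; 17 left).
−17 → Oct 14, 1949.

October 14, 1949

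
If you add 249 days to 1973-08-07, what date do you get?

Aug has 31 days: +25 → Sep 1, 1973 (224 left).
Sep has 30 days: +30 → Oct 1, 1973 (194 left).
Oct has 31 days: +31 → Nov 1, 1973 (163 left).
Nov has 30 days: +30 → Dec 1, 1973 (133 left).
Dec has 31 days: +31 → Jan 1, 1974 (102 left).
Jan has 31 days: +31 → Feb 1, 1974 (71 left).
Feb has 28 days: +28 → Mar 1, 1974 (43 left).
Mar has 31 days: +31 → Apr 1, 1974 (12 left).
+12 → Apr 13, 1974.

April 13, 1974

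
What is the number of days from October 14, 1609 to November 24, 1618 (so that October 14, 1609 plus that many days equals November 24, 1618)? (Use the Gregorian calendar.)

Oct 14, 1609 → Oct 14, 1610: 365 days.
Oct 14, 1610 → Oct 14, 1611: 365 days.
Oct 14, 1611 → Oct 14, 1612: 366 days (Feb 29, 1612 is in that span).
Oct 14, 1612 → Oct 14, 1613: 365 days.
Oct 14, 1613 → Oct 14, 1614: 365 days.
Oct 14, 1614 → Oct 14, 1615: 365 days.
Oct 14, 1615 → Oct 14, 1616: 366 days (Feb 29, 1616 is in that span).
Oct 14, 1616 → Oct 14, 1617: 365 days.
Oct 14, 1617 → Oct 14, 1618: 365 days.
Oct 14, 1618 → Nov 14, 1618: 31 days (October has 31).
Nov 14, 1618 → Nov 24, 1618: 10 days.
Total: 3328 days.

3328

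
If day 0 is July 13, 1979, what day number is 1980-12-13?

Jul 13, 1979 → Jul 13, 1980: 366 days (Feb 29, 1980 is in that span).
Jul 13, 1980 → Aug 13, 1980: 31 days (July has 31).
Aug 13, 1980 → Sep 13, 1980: 31 days (August has 31).
Sep 13, 1980 → Oct 13, 1980: 30 days (September has 30).
Oct 13, 1980 → Nov 13, 1980: 31 days (October has 31).
Nov 13, 1980 → Dec 13, 1980: 30 days.
Total: 519 days.

519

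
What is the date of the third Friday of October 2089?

October 21, 2089

October 1, 2089 is a Saturday.
The first Friday is therefore October 7 (6 days later).
The third Friday is 7 + 2×7 = October 21.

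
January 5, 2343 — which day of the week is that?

Tuesday

Doomsday rule: the anchor day for the 2300s is Wednesday. For year 43: 43÷12 = 3 r 7, and 7÷4 = 1, so 3+7+1 = 11.
Wednesday + 11 ≡ Sunday — that's 2343's doomsday.
In January the doomsday date is Jan 3 (2343 is not a leap year).
Jan 5 is 2 days after Jan 3; 2 mod 7 = 2, so Sunday + 2 = Tuesday.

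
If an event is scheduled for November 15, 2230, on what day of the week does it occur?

Doomsday rule: the anchor day for the 2200s is Friday. For year 30: 30÷12 = 2 r 6, and 6÷4 = 1, so 2+6+1 = 9.
Friday + 9 ≡ Sunday — that's 2230's doomsday.
In November the doomsday date is Nov 7.
Nov 15 is 8 days after Nov 7; 8 mod 7 = 1, so Sunday + 1 = Monday.

Monday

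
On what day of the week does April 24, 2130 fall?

Doomsday rule: the anchor day for the 2100s is Sunday. For year 30: 30÷12 = 2 r 6, and 6÷4 = 1, so 2+6+1 = 9.
Sunday + 9 ≡ Tuesday — that's 2130's doomsday.
In April the doomsday date is Apr 4.
Apr 24 is 20 days after Apr 4; 20 mod 7 = 6, so Tuesday + 6 = Monday.

Monday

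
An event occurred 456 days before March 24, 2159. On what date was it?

−365 (one year) → Mar 24, 2158 (91 left).
−24 → Feb 28, 2158 (end of Feb, 28 days; 67 left).
−28 → Jan 31, 2158 (end of Jan, 31 days; 39 left).
−31 → Dec 31, 2157 (end of Dec, 31 days; 8 left).
−8 → Dec 23, 2157.

December 23, 2157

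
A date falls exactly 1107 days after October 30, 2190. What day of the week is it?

First find the weekday of Oct 30, 2190. Doomsday rule: the anchor day for the 2100s is Sunday. For year 90: 90÷12 = 7 r 6, and 6÷4 = 1, so 7+6+1 = 14.
Sunday + 14 ≡ Sunday — that's 2190's doomsday.
In October the doomsday date is Oct 10.
Oct 30 is 20 days after Oct 10; 20 mod 7 = 6, so Sunday + 6 = Saturday.
1107 mod 7 = 1, so 1107 days after a Saturday is Saturday + 1 = Sunday.

Sunday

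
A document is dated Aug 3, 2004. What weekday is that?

Tuesday

January 1, 2004 is a Thursday.
Jan 1, 2004 → Feb 1, 2004: 31 days (January has 31).
Feb 1, 2004 → Mar 1, 2004: 29 days (February has 29).
Mar 1, 2004 → Apr 1, 2004: 31 days (March has 31).
Apr 1, 2004 → May 1, 2004: 30 days (April has 30).
May 1, 2004 → Jun 1, 2004: 31 days (May has 31).
Jun 1, 2004 → Jul 1, 2004: 30 days (June has 30).
Jul 1, 2004 → Aug 1, 2004: 31 days (July has 31).
Aug 1, 2004 → Aug 3, 2004: 2 days.
Total: 215 days.
215 mod 7 = 5, so Thursday + 5 = Tuesday.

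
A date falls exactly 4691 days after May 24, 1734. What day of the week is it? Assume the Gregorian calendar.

Tuesday

First find the weekday of May 24, 1734. Doomsday rule: the anchor day for the 1700s is Sunday. For year 34: 34÷12 = 2 r 10, and 10÷4 = 2, so 2+10+2 = 14.
Sunday + 14 ≡ Sunday — that's 1734's doomsday.
In May the doomsday date is May 9.
May 24 is 15 days after May 9; 15 mod 7 = 1, so Sunday + 1 = Monday.
4691 mod 7 = 1, so 4691 days after a Monday is Monday + 1 = Tuesday.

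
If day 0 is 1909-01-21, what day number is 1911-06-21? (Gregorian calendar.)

Jan 21, 1909 → Jan 21, 1910: 365 days.
Jan 21, 1910 → Jan 21, 1911: 365 days.
Jan 21, 1911 → Feb 21, 1911: 31 days (January has 31).
Feb 21, 1911 → Mar 21, 1911: 28 days (February has 28).
Mar 21, 1911 → Apr 21, 1911: 31 days (March has 31).
Apr 21, 1911 → May 21, 1911: 30 days (April has 30).
May 21, 1911 → Jun 21, 1911: 31 days.
Total: 881 days.

881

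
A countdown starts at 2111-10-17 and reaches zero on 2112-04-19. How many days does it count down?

185

Oct 17, 2111 → Nov 17, 2111: 31 days (October has 31).
Nov 17, 2111 → Dec 17, 2111: 30 days (November has 30).
Dec 17, 2111 → Jan 17, 2112: 31 days (December has 31).
Jan 17, 2112 → Feb 17, 2112: 31 days (January has 31).
Feb 17, 2112 → Mar 17, 2112: 29 days (February has 29).
Mar 17, 2112 → Apr 17, 2112: 31 days (March has 31).
Apr 17, 2112 → Apr 19, 2112: 2 days.
Total: 185 days.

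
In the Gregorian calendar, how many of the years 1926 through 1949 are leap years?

6

Multiples of 4 in [1926,1949]: 6.
Of those, multiples of 100: 0 (not leap unless ÷400).
Multiples of 400: 0.
Leap years = 6 − 0 + 0 = 6.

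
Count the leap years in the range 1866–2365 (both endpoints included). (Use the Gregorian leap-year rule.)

121

Multiples of 4 in [1866,2365]: 125.
Of those, multiples of 100: 5 (not leap unless ÷400).
Multiples of 400: 1.
Leap years = 125 − 5 + 1 = 121.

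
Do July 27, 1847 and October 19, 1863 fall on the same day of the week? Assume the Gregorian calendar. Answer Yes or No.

From Jul 27, 1847 to Oct 19, 1863 is 5928 days.
5928 mod 7 = 6, so they are different weekdays.
(Jul 27, 1847 is a Tuesday; Oct 19, 1863 is a Monday.)

No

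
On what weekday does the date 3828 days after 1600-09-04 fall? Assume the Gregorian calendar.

First find the weekday of Sep 4, 1600. Doomsday rule: the anchor day for the 1600s is Tuesday. For year 00: 0÷12 = 0 r 0, and 0÷4 = 0, so 0+0+0 = 0.
Tuesday + 0 ≡ Tuesday — that's 1600's doomsday.
In September the doomsday date is Sep 5.
Sep 4 is 1 day before Sep 5; 1 mod 7 = 1, so Tuesday − 1 = Monday.
3828 mod 7 = 6, so 3828 days after a Monday is Monday + 6 = Sunday.

Sunday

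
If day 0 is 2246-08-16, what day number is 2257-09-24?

4057

Aug 16, 2246 → Aug 16, 2247: 365 days.
Aug 16, 2247 → Aug 16, 2248: 366 days (Feb 29, 2248 is in that span).
Aug 16, 2248 → Aug 16, 2249: 365 days.
Aug 16, 2249 → Aug 16, 2250: 365 days.
Aug 16, 2250 → Aug 16, 2251: 365 days.
Aug 16, 2251 → Aug 16, 2252: 366 days (Feb 29, 2252 is in that span).
Aug 16, 2252 → Aug 16, 2253: 365 days.
Aug 16, 2253 → Aug 16, 2254: 365 days.
Aug 16, 2254 → Aug 16, 2255: 365 days.
Aug 16, 2255 → Aug 16, 2256: 366 days (Feb 29, 2256 is in that span).
Aug 16, 2256 → Aug 16, 2257: 365 days.
Aug 16, 2257 → Sep 16, 2257: 31 days (August has 31).
Sep 16, 2257 → Sep 24, 2257: 8 days.
Total: 4057 days.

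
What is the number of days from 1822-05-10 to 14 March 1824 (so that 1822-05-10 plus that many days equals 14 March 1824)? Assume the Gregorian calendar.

674

May 10, 1822 → May 10, 1823: 365 days.
May 10, 1823 → Jun 10, 1823: 31 days (May has 31).
Jun 10, 1823 → Jul 10, 1823: 30 days (June has 30).
Jul 10, 1823 → Aug 10, 1823: 31 days (July has 31).
Aug 10, 1823 → Sep 10, 1823: 31 days (August has 31).
Sep 10, 1823 → Oct 10, 1823: 30 days (September has 30).
Oct 10, 1823 → Nov 10, 1823: 31 days (October has 31).
Nov 10, 1823 → Dec 10, 1823: 30 days (November has 30).
Dec 10, 1823 → Jan 10, 1824: 31 days (December has 31).
Jan 10, 1824 → Feb 10, 1824: 31 days (January has 31).
Feb 10, 1824 → Mar 10, 1824: 29 days (February has 29).
Mar 10, 1824 → Mar 14, 1824: 4 days.
Total: 674 days.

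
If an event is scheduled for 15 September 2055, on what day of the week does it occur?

Wednesday

Doomsday rule: the anchor day for the 2000s is Tuesday. For year 55: 55÷12 = 4 r 7, and 7÷4 = 1, so 4+7+1 = 12.
Tuesday + 12 ≡ Sunday — that's 2055's doomsday.
In September the doomsday date is Sep 5.
Sep 15 is 10 days after Sep 5; 10 mod 7 = 3, so Sunday + 3 = Wednesday.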